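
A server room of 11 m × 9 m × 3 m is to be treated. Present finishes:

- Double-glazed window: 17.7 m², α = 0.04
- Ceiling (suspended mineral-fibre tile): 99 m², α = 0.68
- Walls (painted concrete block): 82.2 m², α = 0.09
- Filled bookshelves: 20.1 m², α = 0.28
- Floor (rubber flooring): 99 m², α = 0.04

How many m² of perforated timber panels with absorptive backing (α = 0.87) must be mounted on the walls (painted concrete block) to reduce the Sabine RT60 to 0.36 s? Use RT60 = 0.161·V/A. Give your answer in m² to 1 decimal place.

61.3

Summing Sᵢαᵢ: 0.708 + 67.320 + 7.398 + 5.628 + 3.960 → A₁ = 85.014 sabins.
V = 297 m³. Target absorption A₂ = 0.161 × 297 / 0.36 = 132.825 sabins.
Absorption to add: 132.825 − 85.014 = 47.811 sabins.
Each m² of panel replacing the walls (painted concrete block) adds (0.87 − 0.09) = 0.78 sabins.
Panel area = 47.811 / 0.78 = 61.3 m².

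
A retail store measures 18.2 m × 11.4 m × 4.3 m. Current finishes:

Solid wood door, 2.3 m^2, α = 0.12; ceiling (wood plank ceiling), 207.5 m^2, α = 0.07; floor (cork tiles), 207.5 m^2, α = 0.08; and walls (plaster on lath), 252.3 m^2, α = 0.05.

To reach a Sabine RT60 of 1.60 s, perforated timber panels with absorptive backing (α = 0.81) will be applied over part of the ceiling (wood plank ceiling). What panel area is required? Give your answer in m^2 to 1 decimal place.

Total absorption A₁ = 2.3·0.12 + 207.5·0.07 + 207.5·0.08 + 252.3·0.05
  = 0.276 + 14.525 + 16.600 + 12.615 = 44.016 m^2 sabins.
Required A₂ = 0.161·892.164/1.60 = 89.774 sabins.
ΔA needed = 89.774 − 44.016 = 45.758 sabins.
Each m^2 of panel replacing the ceiling (wood plank ceiling) adds (0.81 − 0.07) = 0.74 sabins.
Panel area = 45.758 / 0.74 = 61.8 m^2.

61.8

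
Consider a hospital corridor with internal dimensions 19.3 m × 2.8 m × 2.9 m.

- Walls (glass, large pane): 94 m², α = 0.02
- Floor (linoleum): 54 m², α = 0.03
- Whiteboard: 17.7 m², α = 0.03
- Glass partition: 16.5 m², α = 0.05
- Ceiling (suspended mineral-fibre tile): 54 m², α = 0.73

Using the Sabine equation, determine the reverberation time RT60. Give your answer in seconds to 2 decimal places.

Total absorption A = 94*0.02 + 54*0.03 + 17.7*0.03 + 16.5*0.05 + 54*0.73
  = 1.880 + 1.620 + 0.531 + 0.825 + 39.420 = 44.276 m² sabins.
Volume V = 19.3 × 2.8 × 2.9 = 156.716 m³.
RT60 = 0.161 · V / A = 0.161 × 156.716 / 44.276 = 0.57 s.

0.57 seconds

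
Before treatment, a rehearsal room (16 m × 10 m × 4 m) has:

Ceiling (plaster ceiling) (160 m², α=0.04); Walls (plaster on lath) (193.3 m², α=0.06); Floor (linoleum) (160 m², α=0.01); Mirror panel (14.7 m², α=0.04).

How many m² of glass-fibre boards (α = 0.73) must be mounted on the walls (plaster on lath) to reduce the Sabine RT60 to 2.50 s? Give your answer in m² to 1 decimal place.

31.4

Equivalent absorption area: A₁ = 160*0.04 + 193.3*0.06 + 160*0.01 + 14.7*0.04 = 20.186 m².
Required A₂ = 0.161·640/2.50 = 41.216 sabins.
ΔA needed = 41.216 − 20.186 = 21.030 sabins.
Each m² of panel replacing the walls (plaster on lath) adds (0.73 − 0.06) = 0.67 sabins.
Area = ΔA/Δα = 21.030/0.67 = 31.4 m².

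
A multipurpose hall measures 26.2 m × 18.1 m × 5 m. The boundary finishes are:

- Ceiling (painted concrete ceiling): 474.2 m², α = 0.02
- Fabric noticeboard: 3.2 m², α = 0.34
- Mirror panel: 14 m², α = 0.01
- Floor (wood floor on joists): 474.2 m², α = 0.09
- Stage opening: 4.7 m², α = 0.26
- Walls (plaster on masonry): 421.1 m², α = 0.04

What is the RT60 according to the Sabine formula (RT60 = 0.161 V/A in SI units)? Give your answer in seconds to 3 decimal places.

5.342 sec

Equivalent absorption area: A = 474.2·0.02 + 3.2·0.34 + 14·0.01 + 474.2·0.09 + 4.7·0.26 + 421.1·0.04 = 71.456 m².
Volume V = 26.2 × 18.1 × 5 = 2371.1 m³.
RT60 = 0.161 · V / A = 0.161 × 2371.1 / 71.456 = 5.342 s.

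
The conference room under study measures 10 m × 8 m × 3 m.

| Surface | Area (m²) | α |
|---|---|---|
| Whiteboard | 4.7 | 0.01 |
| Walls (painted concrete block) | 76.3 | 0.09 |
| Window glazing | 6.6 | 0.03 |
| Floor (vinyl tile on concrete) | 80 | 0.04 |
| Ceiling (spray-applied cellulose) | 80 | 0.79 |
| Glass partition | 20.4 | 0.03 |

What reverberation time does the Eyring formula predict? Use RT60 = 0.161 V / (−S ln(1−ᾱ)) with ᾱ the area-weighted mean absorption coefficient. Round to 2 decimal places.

0.45 sec

Total surface area S = 4.7 + 76.3 + 6.6 + 80 + 80 + 20.4 = 268.0 m².
Absorption A = 4.7×0.01 + 76.3×0.09 + 6.6×0.03 + 80×0.04 + 80×0.79 + 20.4×0.03 = 74.124 sabins.
Mean coefficient ᾱ = A/S = 0.2766.
−S·ln(1−ᾱ) = −268.0 × ln(1 − 0.2766) = 86.777.
V = 10 × 8 × 3 = 240 m³.
RT60 = 0.161 × 240 / 86.777 = 0.45 s.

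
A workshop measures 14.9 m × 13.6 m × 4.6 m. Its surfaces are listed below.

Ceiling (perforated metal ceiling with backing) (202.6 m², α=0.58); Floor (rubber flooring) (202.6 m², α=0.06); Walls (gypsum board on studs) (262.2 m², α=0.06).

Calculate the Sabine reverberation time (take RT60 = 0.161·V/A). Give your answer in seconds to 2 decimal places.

1.03 s

Equivalent absorption area: A = 202.6×0.58 + 202.6×0.06 + 262.2×0.06 = 145.396 m².
V = 14.9·13.6·4.6 = 932.144 m³.
Sabine: RT60 = 0.161 × 932.144 / 145.396 = 1.03 s.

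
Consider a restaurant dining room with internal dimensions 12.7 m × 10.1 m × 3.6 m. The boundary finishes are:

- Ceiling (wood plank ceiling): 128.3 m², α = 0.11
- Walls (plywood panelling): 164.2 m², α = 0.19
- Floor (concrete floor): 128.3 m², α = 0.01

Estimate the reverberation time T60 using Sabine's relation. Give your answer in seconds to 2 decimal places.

1.60 sec

Equivalent absorption area: A = 128.3·0.11 + 164.2·0.19 + 128.3·0.01 = 46.594 m².
V = 12.7·10.1·3.6 = 461.772 m³.
Sabine: RT60 = 0.161 × 461.772 / 46.594 = 1.60 s.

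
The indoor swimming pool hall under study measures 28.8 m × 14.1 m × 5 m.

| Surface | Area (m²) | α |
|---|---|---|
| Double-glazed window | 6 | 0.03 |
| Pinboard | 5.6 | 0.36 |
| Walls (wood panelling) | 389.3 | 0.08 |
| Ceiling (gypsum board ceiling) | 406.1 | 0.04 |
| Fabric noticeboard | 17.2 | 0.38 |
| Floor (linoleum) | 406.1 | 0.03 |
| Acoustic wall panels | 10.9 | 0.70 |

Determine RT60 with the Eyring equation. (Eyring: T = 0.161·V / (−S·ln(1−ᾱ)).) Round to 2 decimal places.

4.17 s

S = Σ Sᵢ = 1241.2 m².
Σ(Sᵢαᵢ) = 6×0.03 + 5.6×0.36 + 389.3×0.08 + 406.1×0.04 + 17.2×0.38 + 406.1×0.03 + 10.9×0.70 = 75.933.
Mean coefficient ᾱ = A/S = 0.0612.
Eyring denominator: −S ln(1−ᾱ) = 78.385.
V = 28.8 × 14.1 × 5 = 2030.4 m³.
RT60 = 0.161 × 2030.4 / 78.385 = 4.17 s.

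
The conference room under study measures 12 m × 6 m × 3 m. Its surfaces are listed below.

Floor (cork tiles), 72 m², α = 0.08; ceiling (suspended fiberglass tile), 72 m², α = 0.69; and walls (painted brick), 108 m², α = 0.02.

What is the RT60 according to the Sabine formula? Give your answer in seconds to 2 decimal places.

A = Σ Sᵢαᵢ = 72×0.08 + 72×0.69 + 108×0.02 = 57.600 sabins.
V = 12·6·3 = 216 m³.
Sabine: RT60 = 0.161 × 216 / 57.600 = 0.60 s.

0.60 s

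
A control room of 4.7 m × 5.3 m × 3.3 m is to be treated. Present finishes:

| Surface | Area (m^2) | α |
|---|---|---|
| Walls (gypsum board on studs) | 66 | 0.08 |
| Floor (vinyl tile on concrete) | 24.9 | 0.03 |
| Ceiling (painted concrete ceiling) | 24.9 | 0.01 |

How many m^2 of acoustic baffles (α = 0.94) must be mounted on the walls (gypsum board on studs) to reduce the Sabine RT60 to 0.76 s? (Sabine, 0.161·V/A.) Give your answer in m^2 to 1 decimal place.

13.0

Equivalent absorption area: A₁ = 66×0.08 + 24.9×0.03 + 24.9×0.01 = 6.276 m^2.
Required A₂ = 0.161·82.203/0.76 = 17.414 sabins.
Absorption to add: 17.414 − 6.276 = 11.138 sabins.
Net gain per m^2: Δα = 0.94 − 0.08 = 0.86.
Panel area = 11.138 / 0.86 = 13.0 m^2.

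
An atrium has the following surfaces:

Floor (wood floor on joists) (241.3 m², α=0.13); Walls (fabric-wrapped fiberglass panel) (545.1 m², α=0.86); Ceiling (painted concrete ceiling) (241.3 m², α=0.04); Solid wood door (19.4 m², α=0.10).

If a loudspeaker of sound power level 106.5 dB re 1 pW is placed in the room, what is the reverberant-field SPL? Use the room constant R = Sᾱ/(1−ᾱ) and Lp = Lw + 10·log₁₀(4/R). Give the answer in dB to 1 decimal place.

Σ(Sᵢαᵢ) = 241.3×0.13 + 545.1×0.86 + 241.3×0.04 + 19.4×0.10 = 511.747; total area S = 1047.1 m².
ᾱ = 511.747/1047.1 = 0.4887; R = Sᾱ/(1−ᾱ) = 511.747/(1−0.4887) = 1000.874 m².
Lp = 106.5 + 10·log₁₀(4/1000.874) = 106.5 + (-23.98) = 82.5 dB.

82.5 dB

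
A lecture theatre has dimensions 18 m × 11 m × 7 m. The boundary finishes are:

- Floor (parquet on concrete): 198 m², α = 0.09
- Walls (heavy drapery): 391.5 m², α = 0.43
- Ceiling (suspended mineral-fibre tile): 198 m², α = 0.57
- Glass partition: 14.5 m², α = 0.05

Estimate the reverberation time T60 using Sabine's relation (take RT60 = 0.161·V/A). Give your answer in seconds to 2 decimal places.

0.74 seconds

Total absorption A = 198·0.09 + 391.5·0.43 + 198·0.57 + 14.5·0.05
  = 17.820 + 168.345 + 112.860 + 0.725 = 299.750 m² sabins.
Room volume: 1386 m³.
T = 0.161 V/A = 0.161·1386/299.750 = 0.74 s.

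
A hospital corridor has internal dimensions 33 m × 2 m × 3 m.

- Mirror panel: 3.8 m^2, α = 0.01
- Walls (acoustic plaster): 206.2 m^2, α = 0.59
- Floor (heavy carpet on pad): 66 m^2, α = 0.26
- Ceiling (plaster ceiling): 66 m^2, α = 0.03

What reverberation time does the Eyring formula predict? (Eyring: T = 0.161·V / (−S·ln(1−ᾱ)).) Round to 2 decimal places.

0.18 seconds

S = Σ Sᵢ = 342.0 m^2.
Σ(Sᵢαᵢ) = 3.8·0.01 + 206.2·0.59 + 66·0.26 + 66·0.03 = 140.836.
Mean coefficient ᾱ = A/S = 0.4118.
−S·ln(1−ᾱ) = −342.0 × ln(1 − 0.4118) = 181.495.
V = 33 × 2 × 3 = 198 m³.
RT60 = 0.161 × 198 / 181.495 = 0.18 s.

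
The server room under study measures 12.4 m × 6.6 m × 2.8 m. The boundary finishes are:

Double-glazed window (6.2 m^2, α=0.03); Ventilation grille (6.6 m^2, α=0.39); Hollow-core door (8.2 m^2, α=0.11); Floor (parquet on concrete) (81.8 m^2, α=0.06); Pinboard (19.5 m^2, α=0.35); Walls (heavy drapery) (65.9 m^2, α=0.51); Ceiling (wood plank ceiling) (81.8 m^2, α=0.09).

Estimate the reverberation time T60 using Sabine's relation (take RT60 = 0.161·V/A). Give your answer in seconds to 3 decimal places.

Summing Sᵢαᵢ: 0.186 + 2.574 + 0.902 + 4.908 + 6.825 + 33.609 + 7.362 → A = 56.366 sabins.
Room volume: 229.152 m³.
RT60 = 0.161 · V / A = 0.161 × 229.152 / 56.366 = 0.655 s.

0.655 seconds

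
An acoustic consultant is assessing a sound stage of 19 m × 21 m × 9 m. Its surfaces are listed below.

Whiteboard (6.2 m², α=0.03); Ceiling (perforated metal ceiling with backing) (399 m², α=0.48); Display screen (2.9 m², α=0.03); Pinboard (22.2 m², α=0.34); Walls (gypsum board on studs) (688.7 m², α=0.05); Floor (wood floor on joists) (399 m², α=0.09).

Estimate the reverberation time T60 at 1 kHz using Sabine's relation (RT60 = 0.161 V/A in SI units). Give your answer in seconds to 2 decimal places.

A = Σ Sᵢαᵢ = 6.2×0.03 + 399×0.48 + 2.9×0.03 + 22.2×0.34 + 688.7×0.05 + 399×0.09 = 269.686 sabins.
V = 19·21·9 = 3591 m³.
RT60 = 0.161 · V / A = 0.161 × 3591 / 269.686 = 2.14 s.

2.14 s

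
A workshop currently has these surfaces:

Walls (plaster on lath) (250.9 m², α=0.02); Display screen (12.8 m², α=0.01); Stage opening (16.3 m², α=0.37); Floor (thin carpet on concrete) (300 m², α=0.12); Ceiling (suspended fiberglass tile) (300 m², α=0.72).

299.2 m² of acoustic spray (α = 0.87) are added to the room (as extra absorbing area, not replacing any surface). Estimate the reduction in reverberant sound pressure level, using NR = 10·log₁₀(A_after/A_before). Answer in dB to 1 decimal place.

A_before = Σ Sᵢαᵢ = 250.9·0.02 + 12.8·0.01 + 16.3·0.37 + 300·0.12 + 300·0.72 = 263.177 sabins.
Added absorption = 299.2 × 0.87 = 260.304 sabins.
A_after = 263.177 + 260.304 = 523.481 sabins.
NR = 10·log₁₀(523.481/263.177) = 3.0 dB.

3.0 dB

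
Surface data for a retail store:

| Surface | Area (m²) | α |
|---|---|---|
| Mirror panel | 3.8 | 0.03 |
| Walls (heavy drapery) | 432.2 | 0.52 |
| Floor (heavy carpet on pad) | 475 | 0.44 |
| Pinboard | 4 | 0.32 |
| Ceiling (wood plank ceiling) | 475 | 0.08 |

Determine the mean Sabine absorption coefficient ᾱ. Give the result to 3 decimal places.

0.340

Total surface area S = 1390.0 m².
Weighted sum Σ Sα = 473.138.
ᾱ = 473.138 / 1390.0 = 0.340.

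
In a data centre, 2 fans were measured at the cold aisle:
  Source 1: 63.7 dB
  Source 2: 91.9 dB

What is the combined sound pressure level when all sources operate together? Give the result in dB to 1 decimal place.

Sum in the linear (power) domain: Σ 10^(Lᵢ/10) = 10^(63.7/10) + 10^(91.9/10) = 1.551e+09.
Combined level = 10 log₁₀(1.551e+09) = 91.9 dB.

91.9 dB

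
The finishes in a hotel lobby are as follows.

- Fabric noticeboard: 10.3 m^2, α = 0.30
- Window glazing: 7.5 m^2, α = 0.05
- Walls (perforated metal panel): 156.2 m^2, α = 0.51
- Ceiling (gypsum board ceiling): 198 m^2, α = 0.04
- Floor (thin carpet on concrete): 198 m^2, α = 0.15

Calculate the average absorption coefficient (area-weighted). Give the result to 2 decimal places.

0.21

S = Σ Sᵢ = 10.3 + 7.5 + 156.2 + 198 + 198 = 570.0 m^2.
A = 10.3*0.30 + 7.5*0.05 + 156.2*0.51 + 198*0.04 + 198*0.15 = 120.747 sabins.
ᾱ = 120.747 / 570.0 = 0.21.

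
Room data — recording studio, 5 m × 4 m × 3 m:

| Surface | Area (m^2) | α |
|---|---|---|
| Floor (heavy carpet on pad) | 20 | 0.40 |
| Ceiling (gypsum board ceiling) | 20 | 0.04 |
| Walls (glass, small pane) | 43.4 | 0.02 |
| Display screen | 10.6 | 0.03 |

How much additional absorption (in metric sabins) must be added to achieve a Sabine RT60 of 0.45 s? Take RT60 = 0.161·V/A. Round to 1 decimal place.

Summing Sᵢαᵢ: 8.000 + 0.800 + 0.868 + 0.318 → A₁ = 9.986 sabins.
Target A₂ = 0.161·60/0.45 = 21.467 sabins (V = 60 m³).
Shortfall: 21.467 − 9.986 = 11.5 sabins.

11.5 sabins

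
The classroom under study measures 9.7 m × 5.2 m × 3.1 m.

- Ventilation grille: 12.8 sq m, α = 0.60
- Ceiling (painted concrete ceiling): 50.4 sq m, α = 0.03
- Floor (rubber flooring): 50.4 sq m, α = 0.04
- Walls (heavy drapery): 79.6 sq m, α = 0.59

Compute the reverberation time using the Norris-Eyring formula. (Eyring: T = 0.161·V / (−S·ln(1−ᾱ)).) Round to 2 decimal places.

S = Σ Sᵢ = 193.2 sq m.
Σ(Sᵢαᵢ) = 12.8×0.60 + 50.4×0.03 + 50.4×0.04 + 79.6×0.59 = 58.172.
Mean coefficient ᾱ = A/S = 0.3011.
Eyring denominator: −S ln(1−ᾱ) = 69.213.
V = 9.7 × 5.2 × 3.1 = 156.364 m³.
RT60 = 0.161 × 156.364 / 69.213 = 0.36 s.

0.36 seconds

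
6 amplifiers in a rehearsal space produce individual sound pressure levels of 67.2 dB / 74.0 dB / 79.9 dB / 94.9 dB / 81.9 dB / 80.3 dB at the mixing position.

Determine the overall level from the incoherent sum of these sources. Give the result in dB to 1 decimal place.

95.4 dB

Converting to relative power and adding: 10^(67.2/10) + 10^(74.0/10) + 10^(79.9/10) + 10^(94.9/10) + 10^(81.9/10) + 10^(80.3/10) = 3.48e+09.
Combined level = 10 log₁₀(3.48e+09) = 95.4 dB.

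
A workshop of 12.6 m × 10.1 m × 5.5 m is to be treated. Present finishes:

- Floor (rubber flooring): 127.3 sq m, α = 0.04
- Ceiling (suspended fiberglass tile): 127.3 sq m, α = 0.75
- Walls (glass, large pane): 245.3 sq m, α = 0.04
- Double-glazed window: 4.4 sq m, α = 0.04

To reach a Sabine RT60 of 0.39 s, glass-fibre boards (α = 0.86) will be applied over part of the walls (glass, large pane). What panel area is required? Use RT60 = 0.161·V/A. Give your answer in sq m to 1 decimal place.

A₁ = Σ Sᵢαᵢ = 127.3*0.04 + 127.3*0.75 + 245.3*0.04 + 4.4*0.04 = 110.555 sabins.
V = 699.93 m³. Target absorption A₂ = 0.161 × 699.93 / 0.39 = 288.945 sabins.
Absorption to add: 288.945 − 110.555 = 178.390 sabins.
Each sq m of panel replacing the walls (glass, large pane) adds (0.86 − 0.04) = 0.82 sabins.
Area = ΔA/Δα = 178.390/0.82 = 217.5 sq m.

217.5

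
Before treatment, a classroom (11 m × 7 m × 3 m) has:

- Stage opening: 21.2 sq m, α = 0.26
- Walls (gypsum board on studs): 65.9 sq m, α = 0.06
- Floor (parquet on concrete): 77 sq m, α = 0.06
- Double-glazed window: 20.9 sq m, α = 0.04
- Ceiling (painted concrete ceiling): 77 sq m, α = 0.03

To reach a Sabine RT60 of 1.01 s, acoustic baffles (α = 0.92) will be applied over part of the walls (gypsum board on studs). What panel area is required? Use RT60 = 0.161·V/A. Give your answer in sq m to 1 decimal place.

22.8

Equivalent absorption area: A₁ = 21.2*0.26 + 65.9*0.06 + 77*0.06 + 20.9*0.04 + 77*0.03 = 17.232 sq m.
Required A₂ = 0.161·231/1.01 = 36.823 sabins.
ΔA needed = 36.823 − 17.232 = 19.591 sabins.
Net gain per sq m: Δα = 0.92 − 0.06 = 0.86.
Area = ΔA/Δα = 19.591/0.86 = 22.8 sq m.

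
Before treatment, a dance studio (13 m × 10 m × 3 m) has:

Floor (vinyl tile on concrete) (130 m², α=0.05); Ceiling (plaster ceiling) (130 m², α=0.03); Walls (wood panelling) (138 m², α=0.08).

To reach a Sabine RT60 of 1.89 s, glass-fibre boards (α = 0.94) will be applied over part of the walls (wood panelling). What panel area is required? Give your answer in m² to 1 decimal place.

A₁ = Σ Sᵢαᵢ = 130×0.05 + 130×0.03 + 138×0.08 = 21.440 sabins.
Required A₂ = 0.161·390/1.89 = 33.222 sabins.
Absorption to add: 33.222 − 21.440 = 11.782 sabins.
Each m² of panel replacing the walls (wood panelling) adds (0.94 − 0.08) = 0.86 sabins.
Area = ΔA/Δα = 11.782/0.86 = 13.7 m².

13.7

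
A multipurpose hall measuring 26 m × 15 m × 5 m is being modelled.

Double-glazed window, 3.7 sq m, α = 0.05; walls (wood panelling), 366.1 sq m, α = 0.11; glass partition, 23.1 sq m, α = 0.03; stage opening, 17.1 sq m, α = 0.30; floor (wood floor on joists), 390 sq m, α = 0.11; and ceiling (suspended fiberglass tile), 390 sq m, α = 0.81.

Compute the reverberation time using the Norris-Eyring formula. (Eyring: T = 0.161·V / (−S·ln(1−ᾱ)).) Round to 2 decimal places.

0.63 sec

Total surface area S = 3.7 + 366.1 + 23.1 + 17.1 + 390 + 390 = 1190.0 sq m.
Σ(Sᵢαᵢ) = 3.7·0.05 + 366.1·0.11 + 23.1·0.03 + 17.1·0.30 + 390·0.11 + 390·0.81 = 405.079.
ᾱ = 405.079 / 1190.0 = 0.3404.
−S·ln(1−ᾱ) = −1190.0 × ln(1 − 0.3404) = 495.185.
V = 26 × 15 × 5 = 1950 m³.
RT60 = 0.161 × 1950 / 495.185 = 0.63 s.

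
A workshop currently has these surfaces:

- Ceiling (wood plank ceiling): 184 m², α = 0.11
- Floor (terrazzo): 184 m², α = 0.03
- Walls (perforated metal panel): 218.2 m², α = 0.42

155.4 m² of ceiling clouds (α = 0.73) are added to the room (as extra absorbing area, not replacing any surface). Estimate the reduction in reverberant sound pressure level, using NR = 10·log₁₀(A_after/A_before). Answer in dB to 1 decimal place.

Equivalent absorption area: A_before = 184*0.11 + 184*0.03 + 218.2*0.42 = 117.404 m².
Treatment contributes 155.4·0.73 = 113.442 sabins.
A_after = 117.404 + 113.442 = 230.846 sabins.
NR = 10·log₁₀(230.846/117.404) = 2.9 dB.

2.9 dB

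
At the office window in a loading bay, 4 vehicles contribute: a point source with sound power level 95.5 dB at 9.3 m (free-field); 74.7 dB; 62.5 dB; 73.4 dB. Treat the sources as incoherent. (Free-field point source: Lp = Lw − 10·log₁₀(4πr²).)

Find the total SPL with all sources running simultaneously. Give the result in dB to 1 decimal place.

77.5 dB

Source at 9.3 m: Lp = 95.5 − 10·log₁₀(4π·9.3²) = 95.5 − 10·log₁₀(1086.865) = 65.1 dB.
Converting to relative power and adding: 10^(65.1/10) + 10^(74.7/10) + 10^(62.5/10) + 10^(73.4/10) = 5.64e+07.
Combined level = 10 log₁₀(5.64e+07) = 77.5 dB.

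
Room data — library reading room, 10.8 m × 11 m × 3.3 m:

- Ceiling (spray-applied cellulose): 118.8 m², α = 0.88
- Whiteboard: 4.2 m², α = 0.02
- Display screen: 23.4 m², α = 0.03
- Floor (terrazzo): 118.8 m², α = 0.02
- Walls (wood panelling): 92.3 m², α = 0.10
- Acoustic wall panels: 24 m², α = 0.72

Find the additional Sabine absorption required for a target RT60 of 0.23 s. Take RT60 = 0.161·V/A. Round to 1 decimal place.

140.2 sabins

Total absorption A₁ = 118.8×0.88 + 4.2×0.02 + 23.4×0.03 + 118.8×0.02 + 92.3×0.10 + 24×0.72
  = 104.544 + 0.084 + 0.702 + 2.376 + 9.230 + 17.280 = 134.216 m² sabins.
V = 392.04 m³. Required absorption A₂ = 0.161 × 392.04 / 0.23 = 274.428 sabins.
Additional absorption ΔA = 274.428 − 134.216 = 140.2 sabins.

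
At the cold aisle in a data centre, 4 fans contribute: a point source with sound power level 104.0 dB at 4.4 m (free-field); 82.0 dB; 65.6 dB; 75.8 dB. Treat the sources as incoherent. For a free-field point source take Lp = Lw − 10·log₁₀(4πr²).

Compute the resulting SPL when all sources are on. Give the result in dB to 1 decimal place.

84.8 dB

Source at 4.4 m: Lp = 104.0 − 10·log₁₀(4π·4.4²) = 104.0 − 10·log₁₀(243.285) = 80.1 dB.
Converting to relative power and adding: 10^(80.1/10) + 10^(82.0/10) + 10^(65.6/10) + 10^(75.8/10) = 3.025e+08.
Back to dB: 10·log₁₀ Σ = 84.8 dB.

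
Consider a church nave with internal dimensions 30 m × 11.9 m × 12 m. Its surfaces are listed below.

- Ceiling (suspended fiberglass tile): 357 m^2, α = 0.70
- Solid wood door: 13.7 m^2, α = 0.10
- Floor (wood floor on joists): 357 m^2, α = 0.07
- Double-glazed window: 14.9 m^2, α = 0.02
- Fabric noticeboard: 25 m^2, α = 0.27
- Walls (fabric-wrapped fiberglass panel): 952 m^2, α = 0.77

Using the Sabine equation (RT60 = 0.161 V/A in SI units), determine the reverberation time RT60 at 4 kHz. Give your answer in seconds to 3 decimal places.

Total absorption A = 357×0.70 + 13.7×0.10 + 357×0.07 + 14.9×0.02 + 25×0.27 + 952×0.77
  = 249.900 + 1.370 + 24.990 + 0.298 + 6.750 + 733.040 = 1016.348 m^2 sabins.
Room volume: 4284 m³.
RT60 = 0.161 · V / A = 0.161 × 4284 / 1016.348 = 0.679 s.

0.679 sec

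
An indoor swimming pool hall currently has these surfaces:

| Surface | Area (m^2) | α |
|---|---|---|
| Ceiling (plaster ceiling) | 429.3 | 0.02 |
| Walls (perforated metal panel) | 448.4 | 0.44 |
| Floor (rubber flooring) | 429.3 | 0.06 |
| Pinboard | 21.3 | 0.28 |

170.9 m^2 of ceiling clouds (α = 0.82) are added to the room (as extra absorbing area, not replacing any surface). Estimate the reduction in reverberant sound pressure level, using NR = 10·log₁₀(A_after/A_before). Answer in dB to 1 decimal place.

Equivalent absorption area: A_before = 429.3×0.02 + 448.4×0.44 + 429.3×0.06 + 21.3×0.28 = 237.604 m^2.
Added absorption = 170.9 × 0.82 = 140.138 sabins.
A_after = 237.604 + 140.138 = 377.742 sabins.
NR = 10·log₁₀(377.742/237.604) = 2.0 dB.

2.0 dB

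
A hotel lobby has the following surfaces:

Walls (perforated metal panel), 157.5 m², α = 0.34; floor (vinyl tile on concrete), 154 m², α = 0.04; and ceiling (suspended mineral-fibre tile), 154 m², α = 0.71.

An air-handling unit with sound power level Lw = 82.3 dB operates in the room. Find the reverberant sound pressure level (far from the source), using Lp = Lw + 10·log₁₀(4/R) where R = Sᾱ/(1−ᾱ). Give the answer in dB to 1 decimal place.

A = 169.050 sabins; S = 465.5 m².
ᾱ = 0.3632, so room constant R = A/(1−ᾱ) = 265.468 m².
Lp = 82.3 + 10·log₁₀(4/265.468) = 82.3 + (-18.22) = 64.1 dB.

64.1 dB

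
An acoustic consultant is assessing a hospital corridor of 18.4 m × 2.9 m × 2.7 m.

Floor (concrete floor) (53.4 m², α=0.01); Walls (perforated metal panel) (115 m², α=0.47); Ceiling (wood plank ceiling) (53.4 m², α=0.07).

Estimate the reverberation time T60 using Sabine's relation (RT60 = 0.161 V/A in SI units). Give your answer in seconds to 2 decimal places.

0.40 sec

Total absorption A = 53.4·0.01 + 115·0.47 + 53.4·0.07
  = 0.534 + 54.050 + 3.738 = 58.322 m² sabins.
Room volume: 144.072 m³.
T = 0.161 V/A = 0.161·144.072/58.322 = 0.40 s.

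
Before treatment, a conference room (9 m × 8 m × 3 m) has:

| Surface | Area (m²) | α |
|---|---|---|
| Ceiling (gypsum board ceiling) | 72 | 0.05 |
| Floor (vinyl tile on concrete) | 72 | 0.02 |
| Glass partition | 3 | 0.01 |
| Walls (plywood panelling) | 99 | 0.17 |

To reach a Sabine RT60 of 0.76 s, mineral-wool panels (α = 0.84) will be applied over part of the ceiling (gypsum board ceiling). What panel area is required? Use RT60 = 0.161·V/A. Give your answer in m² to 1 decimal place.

30.2

A₁ = Σ Sᵢαᵢ = 72*0.05 + 72*0.02 + 3*0.01 + 99*0.17 = 21.900 sabins.
Required A₂ = 0.161·216/0.76 = 45.758 sabins.
Absorption to add: 45.758 − 21.900 = 23.858 sabins.
Net gain per m²: Δα = 0.84 − 0.05 = 0.79.
Area = ΔA/Δα = 23.858/0.79 = 30.2 m².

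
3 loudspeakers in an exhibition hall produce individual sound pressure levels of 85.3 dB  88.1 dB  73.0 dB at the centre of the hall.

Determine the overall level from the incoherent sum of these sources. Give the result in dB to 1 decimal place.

Sum in the linear (power) domain: Σ 10^(Lᵢ/10) = 10^(85.3/10) + 10^(88.1/10) + 10^(73.0/10) = 1.004e+09.
Combined level = 10 log₁₀(1.004e+09) = 90.0 dB.

90.0 dB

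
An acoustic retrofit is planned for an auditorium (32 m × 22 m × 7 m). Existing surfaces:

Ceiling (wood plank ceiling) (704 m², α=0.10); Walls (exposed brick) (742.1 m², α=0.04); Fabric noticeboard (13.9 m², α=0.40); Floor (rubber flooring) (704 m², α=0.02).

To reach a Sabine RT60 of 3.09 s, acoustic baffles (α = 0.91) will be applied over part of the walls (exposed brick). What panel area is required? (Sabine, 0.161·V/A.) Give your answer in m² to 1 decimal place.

A₁ = Σ Sᵢαᵢ = 704·0.10 + 742.1·0.04 + 13.9·0.40 + 704·0.02 = 119.724 sabins.
Required A₂ = 0.161·4928/3.09 = 256.766 sabins.
Absorption to add: 256.766 − 119.724 = 137.042 sabins.
Net gain per m²: Δα = 0.91 − 0.04 = 0.87.
Area = ΔA/Δα = 137.042/0.87 = 157.5 m².

157.5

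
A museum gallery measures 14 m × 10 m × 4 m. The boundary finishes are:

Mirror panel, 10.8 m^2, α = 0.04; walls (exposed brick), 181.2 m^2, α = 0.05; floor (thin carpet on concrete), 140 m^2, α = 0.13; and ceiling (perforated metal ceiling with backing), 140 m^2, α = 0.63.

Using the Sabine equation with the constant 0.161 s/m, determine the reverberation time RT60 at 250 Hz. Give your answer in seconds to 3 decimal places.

Equivalent absorption area: A = 10.8*0.04 + 181.2*0.05 + 140*0.13 + 140*0.63 = 115.892 m^2.
Room volume: 560 m³.
Sabine: RT60 = 0.161 × 560 / 115.892 = 0.778 s.

0.778 seconds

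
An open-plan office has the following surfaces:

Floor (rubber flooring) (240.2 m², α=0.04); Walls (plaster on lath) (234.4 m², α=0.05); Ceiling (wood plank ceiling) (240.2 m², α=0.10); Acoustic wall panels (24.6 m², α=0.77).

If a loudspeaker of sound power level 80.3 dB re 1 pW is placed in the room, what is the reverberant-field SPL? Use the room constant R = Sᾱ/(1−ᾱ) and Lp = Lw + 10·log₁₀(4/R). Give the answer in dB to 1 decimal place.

Σ(Sᵢαᵢ) = 240.2×0.04 + 234.4×0.05 + 240.2×0.10 + 24.6×0.77 = 64.290; total area S = 739.4 m².
ᾱ = 0.0869, so room constant R = A/(1−ᾱ) = 70.408 m².
Lp = Lw + 10 log₁₀(4/R) = 80.3 -12.46 = 67.8 dB.

67.8 dB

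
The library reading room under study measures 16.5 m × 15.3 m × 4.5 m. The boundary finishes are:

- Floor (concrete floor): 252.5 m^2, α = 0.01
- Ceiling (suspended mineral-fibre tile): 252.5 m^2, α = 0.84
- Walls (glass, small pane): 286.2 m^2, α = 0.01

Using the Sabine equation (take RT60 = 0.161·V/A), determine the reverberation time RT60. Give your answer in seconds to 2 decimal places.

Equivalent absorption area: A = 252.5·0.01 + 252.5·0.84 + 286.2·0.01 = 217.487 m^2.
Room volume: 1136.025 m³.
RT60 = 0.161 · V / A = 0.161 × 1136.025 / 217.487 = 0.84 s.

0.84 s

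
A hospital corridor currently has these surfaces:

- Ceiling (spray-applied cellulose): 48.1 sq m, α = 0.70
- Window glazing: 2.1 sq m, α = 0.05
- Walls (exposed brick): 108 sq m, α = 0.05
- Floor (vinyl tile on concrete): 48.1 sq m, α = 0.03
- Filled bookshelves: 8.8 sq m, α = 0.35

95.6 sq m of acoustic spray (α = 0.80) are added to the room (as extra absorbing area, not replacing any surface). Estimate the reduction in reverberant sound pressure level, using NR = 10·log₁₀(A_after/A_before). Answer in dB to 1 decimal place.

Total absorption A_before = 48.1*0.70 + 2.1*0.05 + 108*0.05 + 48.1*0.03 + 8.8*0.35
  = 33.670 + 0.105 + 5.400 + 1.443 + 3.080 = 43.698 sq m sabins.
Added absorption = 95.6 × 0.80 = 76.480 sabins.
A_after = 43.698 + 76.480 = 120.178 sabins.
Reduction = 10 log₁₀(A_after/A_before) = 10 log₁₀(2.7502) = 4.4 dB.

4.4 dB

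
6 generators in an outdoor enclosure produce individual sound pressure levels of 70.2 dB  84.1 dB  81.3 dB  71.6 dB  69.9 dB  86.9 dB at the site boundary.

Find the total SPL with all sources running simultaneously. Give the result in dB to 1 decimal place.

Σ 10^(Lᵢ/10) = 9.164e+08.
Combined level = 10 log₁₀(9.164e+08) = 89.6 dB.

89.6 dB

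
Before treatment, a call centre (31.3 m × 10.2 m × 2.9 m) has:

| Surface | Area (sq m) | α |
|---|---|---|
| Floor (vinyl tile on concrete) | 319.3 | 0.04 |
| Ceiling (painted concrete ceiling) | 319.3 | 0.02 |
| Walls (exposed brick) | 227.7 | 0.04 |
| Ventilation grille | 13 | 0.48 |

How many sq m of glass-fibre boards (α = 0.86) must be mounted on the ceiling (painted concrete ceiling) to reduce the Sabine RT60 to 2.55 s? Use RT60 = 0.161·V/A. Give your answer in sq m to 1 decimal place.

Summing Sᵢαᵢ: 12.772 + 6.386 + 9.108 + 6.240 → A₁ = 34.506 sabins.
Required A₂ = 0.161·925.854/2.55 = 58.456 sabins.
ΔA needed = 58.456 − 34.506 = 23.950 sabins.
Net gain per sq m: Δα = 0.86 − 0.02 = 0.84.
Panel area = 23.950 / 0.84 = 28.5 sq m.

28.5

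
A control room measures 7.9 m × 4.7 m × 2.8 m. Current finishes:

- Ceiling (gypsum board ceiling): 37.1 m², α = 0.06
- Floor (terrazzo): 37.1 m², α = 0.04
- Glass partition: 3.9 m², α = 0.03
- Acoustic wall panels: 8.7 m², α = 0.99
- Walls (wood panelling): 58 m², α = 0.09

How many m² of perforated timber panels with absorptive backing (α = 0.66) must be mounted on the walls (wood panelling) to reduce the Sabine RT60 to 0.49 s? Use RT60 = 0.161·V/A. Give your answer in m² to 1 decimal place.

28.9

Equivalent absorption area: A₁ = 37.1×0.06 + 37.1×0.04 + 3.9×0.03 + 8.7×0.99 + 58×0.09 = 17.660 m².
Required A₂ = 0.161·103.964/0.49 = 34.160 sabins.
ΔA needed = 34.160 − 17.660 = 16.500 sabins.
Each m² of panel replacing the walls (wood panelling) adds (0.66 − 0.09) = 0.57 sabins.
Panel area = 16.500 / 0.57 = 28.9 m².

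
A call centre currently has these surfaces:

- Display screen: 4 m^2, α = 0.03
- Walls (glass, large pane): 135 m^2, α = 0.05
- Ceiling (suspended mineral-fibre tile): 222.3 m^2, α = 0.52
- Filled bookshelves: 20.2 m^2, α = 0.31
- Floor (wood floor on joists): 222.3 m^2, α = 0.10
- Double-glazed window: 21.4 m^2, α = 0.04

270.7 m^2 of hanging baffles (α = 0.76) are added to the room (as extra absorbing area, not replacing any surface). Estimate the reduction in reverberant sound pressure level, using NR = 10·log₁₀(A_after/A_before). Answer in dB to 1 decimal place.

Summing Sᵢαᵢ: 0.120 + 6.750 + 115.596 + 6.262 + 22.230 + 0.856 → A_before = 151.814 sabins.
Added absorption = 270.7 × 0.76 = 205.732 sabins.
A_after = 151.814 + 205.732 = 357.546 sabins.
NR = 10·log₁₀(357.546/151.814) = 3.7 dB.

3.7 dB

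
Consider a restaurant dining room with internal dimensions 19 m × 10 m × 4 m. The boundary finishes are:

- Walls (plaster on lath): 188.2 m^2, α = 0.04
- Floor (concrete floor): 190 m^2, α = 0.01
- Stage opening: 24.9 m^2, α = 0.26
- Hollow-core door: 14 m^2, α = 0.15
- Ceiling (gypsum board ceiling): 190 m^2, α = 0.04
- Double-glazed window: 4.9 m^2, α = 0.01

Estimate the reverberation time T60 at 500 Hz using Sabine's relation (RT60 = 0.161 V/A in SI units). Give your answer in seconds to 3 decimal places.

Summing Sᵢαᵢ: 7.528 + 1.900 + 6.474 + 2.100 + 7.600 + 0.049 → A = 25.651 sabins.
Volume V = 19 × 10 × 4 = 760 m³.
Sabine: RT60 = 0.161 × 760 / 25.651 = 4.770 s.

4.770 s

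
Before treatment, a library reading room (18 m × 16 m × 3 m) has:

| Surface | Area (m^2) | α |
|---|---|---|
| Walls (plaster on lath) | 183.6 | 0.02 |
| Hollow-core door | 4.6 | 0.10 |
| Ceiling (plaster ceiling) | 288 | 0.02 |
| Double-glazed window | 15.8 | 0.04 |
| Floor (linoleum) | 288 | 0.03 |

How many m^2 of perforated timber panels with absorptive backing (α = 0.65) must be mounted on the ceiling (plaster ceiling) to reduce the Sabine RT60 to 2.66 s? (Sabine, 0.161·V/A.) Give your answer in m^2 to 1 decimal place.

52.6

Summing Sᵢαᵢ: 3.672 + 0.460 + 5.760 + 0.632 + 8.640 → A₁ = 19.164 sabins.
Required A₂ = 0.161·864/2.66 = 52.295 sabins.
Absorption to add: 52.295 − 19.164 = 33.131 sabins.
Net gain per m^2: Δα = 0.65 − 0.02 = 0.63.
Area = ΔA/Δα = 33.131/0.63 = 52.6 m^2.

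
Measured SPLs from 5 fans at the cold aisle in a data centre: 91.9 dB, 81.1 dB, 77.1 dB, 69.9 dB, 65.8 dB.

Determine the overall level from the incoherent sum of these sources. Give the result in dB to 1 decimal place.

Sum in the linear (power) domain: Σ 10^(Lᵢ/10) = 10^(91.9/10) + 10^(81.1/10) + 10^(77.1/10) + 10^(69.9/10) + 10^(65.8/10) = 1.743e+09.
Combined level = 10 log₁₀(1.743e+09) = 92.4 dB.

92.4 dB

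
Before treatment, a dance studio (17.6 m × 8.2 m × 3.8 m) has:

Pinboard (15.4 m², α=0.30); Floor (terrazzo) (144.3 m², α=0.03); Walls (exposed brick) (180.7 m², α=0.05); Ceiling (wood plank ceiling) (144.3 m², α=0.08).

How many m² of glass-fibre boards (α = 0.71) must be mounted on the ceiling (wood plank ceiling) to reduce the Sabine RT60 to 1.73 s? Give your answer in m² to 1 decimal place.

A₁ = Σ Sᵢαᵢ = 15.4×0.30 + 144.3×0.03 + 180.7×0.05 + 144.3×0.08 = 29.528 sabins.
Required A₂ = 0.161·548.416/1.73 = 51.038 sabins.
ΔA needed = 51.038 − 29.528 = 21.510 sabins.
Net gain per m²: Δα = 0.71 − 0.08 = 0.63.
Area = ΔA/Δα = 21.510/0.63 = 34.1 m².

34.1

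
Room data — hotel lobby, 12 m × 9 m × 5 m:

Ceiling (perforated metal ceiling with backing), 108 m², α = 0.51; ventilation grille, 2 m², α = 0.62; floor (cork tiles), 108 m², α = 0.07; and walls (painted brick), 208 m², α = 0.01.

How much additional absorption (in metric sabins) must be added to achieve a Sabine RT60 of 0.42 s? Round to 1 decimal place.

141.0 sabins

Total absorption A₁ = 108·0.51 + 2·0.62 + 108·0.07 + 208·0.01
  = 55.080 + 1.240 + 7.560 + 2.080 = 65.960 m² sabins.
Target A₂ = 0.161·540/0.42 = 207.000 sabins (V = 540 m³).
Shortfall: 207.000 − 65.960 = 141.0 sabins.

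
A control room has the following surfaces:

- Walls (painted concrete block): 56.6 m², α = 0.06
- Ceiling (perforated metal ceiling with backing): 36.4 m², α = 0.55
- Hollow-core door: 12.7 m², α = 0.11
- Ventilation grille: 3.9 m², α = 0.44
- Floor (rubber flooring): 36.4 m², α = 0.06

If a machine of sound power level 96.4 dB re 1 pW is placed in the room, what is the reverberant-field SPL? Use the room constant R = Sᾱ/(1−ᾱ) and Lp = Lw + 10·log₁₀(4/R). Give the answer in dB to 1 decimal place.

Σ(Sᵢαᵢ) = 56.6×0.06 + 36.4×0.55 + 12.7×0.11 + 3.9×0.44 + 36.4×0.06 = 28.713; total area S = 146.0 m².
ᾱ = 28.713/146.0 = 0.1967; R = Sᾱ/(1−ᾱ) = 28.713/(1−0.1967) = 35.744 m².
Lp = 96.4 + 10·log₁₀(4/35.744) = 96.4 + (-9.51) = 86.9 dB.

86.9 dB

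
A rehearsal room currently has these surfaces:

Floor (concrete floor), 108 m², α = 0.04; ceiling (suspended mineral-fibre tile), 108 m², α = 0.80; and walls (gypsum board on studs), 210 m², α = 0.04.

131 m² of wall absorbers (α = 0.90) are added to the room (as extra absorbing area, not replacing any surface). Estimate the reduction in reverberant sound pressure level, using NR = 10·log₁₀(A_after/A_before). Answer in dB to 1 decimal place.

3.4 dB

A_before = Σ Sᵢαᵢ = 108*0.04 + 108*0.80 + 210*0.04 = 99.120 sabins.
Added absorption = 131 × 0.90 = 117.900 sabins.
New total A_after = 217.020 sabins.
NR = 10·log₁₀(217.020/99.120) = 3.4 dB.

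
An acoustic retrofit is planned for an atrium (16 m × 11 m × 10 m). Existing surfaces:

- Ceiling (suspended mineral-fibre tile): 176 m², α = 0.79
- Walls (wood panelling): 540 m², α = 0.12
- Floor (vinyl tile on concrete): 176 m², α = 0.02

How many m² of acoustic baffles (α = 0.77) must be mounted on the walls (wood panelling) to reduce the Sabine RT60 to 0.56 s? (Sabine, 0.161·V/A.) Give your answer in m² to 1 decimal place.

Equivalent absorption area: A₁ = 176*0.79 + 540*0.12 + 176*0.02 = 207.360 m².
Required A₂ = 0.161·1760/0.56 = 506.000 sabins.
ΔA needed = 506.000 − 207.360 = 298.640 sabins.
Net gain per m²: Δα = 0.77 − 0.12 = 0.65.
Area = ΔA/Δα = 298.640/0.65 = 459.4 m².

459.4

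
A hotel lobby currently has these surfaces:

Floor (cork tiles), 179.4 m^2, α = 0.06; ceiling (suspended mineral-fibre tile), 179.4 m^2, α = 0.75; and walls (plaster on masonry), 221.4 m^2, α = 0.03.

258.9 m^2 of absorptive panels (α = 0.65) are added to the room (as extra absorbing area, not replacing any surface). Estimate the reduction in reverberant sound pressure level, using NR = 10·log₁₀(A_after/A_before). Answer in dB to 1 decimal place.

A_before = Σ Sᵢαᵢ = 179.4·0.06 + 179.4·0.75 + 221.4·0.03 = 151.956 sabins.
Treatment contributes 258.9·0.65 = 168.285 sabins.
A_after = 151.956 + 168.285 = 320.241 sabins.
NR = 10·log₁₀(320.241/151.956) = 3.2 dB.

3.2 dB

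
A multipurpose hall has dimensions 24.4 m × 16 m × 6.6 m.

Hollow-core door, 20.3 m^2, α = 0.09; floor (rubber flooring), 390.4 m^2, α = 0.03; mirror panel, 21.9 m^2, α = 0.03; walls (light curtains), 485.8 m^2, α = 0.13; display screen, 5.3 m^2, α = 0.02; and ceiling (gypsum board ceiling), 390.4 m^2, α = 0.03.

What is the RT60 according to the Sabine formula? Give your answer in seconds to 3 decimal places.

A = Σ Sᵢαᵢ = 20.3·0.09 + 390.4·0.03 + 21.9·0.03 + 485.8·0.13 + 5.3·0.02 + 390.4·0.03 = 89.168 sabins.
V = 24.4·16·6.6 = 2576.64 m³.
Sabine: RT60 = 0.161 × 2576.64 / 89.168 = 4.652 s.

4.652 seconds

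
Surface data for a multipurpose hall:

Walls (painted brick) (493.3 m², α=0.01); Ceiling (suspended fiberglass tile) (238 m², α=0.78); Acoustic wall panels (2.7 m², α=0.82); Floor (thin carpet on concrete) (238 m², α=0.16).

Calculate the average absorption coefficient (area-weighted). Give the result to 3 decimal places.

S = Σ Sᵢ = 493.3 + 238 + 2.7 + 238 = 972.0 m².
Σ(Sᵢαᵢ) = 493.3·0.01 + 238·0.78 + 2.7·0.82 + 238·0.16 = 230.867.
ᾱ = 230.867 / 972.0 = 0.238.

0.238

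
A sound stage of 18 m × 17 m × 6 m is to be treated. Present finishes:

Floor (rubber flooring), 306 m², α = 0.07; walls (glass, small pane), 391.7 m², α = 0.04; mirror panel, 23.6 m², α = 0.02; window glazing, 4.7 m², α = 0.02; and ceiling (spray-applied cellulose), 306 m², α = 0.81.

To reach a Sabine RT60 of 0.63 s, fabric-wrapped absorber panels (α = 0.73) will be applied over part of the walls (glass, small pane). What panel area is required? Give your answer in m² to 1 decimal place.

266.2

Total absorption A₁ = 306×0.07 + 391.7×0.04 + 23.6×0.02 + 4.7×0.02 + 306×0.81
  = 21.420 + 15.668 + 0.472 + 0.094 + 247.860 = 285.514 m² sabins.
V = 1836 m³. Target absorption A₂ = 0.161 × 1836 / 0.63 = 469.200 sabins.
Absorption to add: 469.200 − 285.514 = 183.686 sabins.
Net gain per m²: Δα = 0.73 − 0.04 = 0.69.
Area = ΔA/Δα = 183.686/0.69 = 266.2 m².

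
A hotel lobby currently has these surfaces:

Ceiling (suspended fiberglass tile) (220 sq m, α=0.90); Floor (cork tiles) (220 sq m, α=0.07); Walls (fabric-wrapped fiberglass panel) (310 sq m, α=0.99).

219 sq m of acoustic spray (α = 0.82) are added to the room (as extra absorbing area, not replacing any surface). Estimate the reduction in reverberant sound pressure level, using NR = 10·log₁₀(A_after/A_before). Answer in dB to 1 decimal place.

1.3 dB

Total absorption A_before = 220*0.90 + 220*0.07 + 310*0.99
  = 198.000 + 15.400 + 306.900 = 520.300 sq m sabins.
Added absorption = 219 × 0.82 = 179.580 sabins.
A_after = 520.300 + 179.580 = 699.880 sabins.
NR = 10·log₁₀(699.880/520.300) = 1.3 dB.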